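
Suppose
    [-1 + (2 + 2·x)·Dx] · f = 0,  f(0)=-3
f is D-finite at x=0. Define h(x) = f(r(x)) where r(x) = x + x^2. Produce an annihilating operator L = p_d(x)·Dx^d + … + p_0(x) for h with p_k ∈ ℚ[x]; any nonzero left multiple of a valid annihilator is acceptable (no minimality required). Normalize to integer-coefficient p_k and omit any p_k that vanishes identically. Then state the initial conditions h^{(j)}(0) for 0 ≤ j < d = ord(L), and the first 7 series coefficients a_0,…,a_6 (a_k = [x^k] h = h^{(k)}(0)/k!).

L = (-1 - 2·x) + (2 + 2·x + 2·x^2)·Dx  (order 1).
h: a_k = -3, -3/2, -9/8, 9/16, -9/128, -45/256, 171/1024, …
ICs: h(0) = -3.

f: a_k = -3, -3/2, 3/8, -3/16, 15/128, -21/256, 63/1024, …
h₀=f(r): pull back L_f along r ⇒ L₀.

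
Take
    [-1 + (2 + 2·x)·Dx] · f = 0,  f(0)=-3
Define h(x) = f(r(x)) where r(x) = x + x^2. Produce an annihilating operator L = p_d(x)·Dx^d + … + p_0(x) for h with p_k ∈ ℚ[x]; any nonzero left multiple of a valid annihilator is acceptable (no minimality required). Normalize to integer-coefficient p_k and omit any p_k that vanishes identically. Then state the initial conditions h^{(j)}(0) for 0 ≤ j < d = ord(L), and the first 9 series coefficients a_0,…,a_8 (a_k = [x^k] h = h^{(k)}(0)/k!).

L = (-1 - 2·x) + (2 + 2·x + 2·x^2)·Dx  (order 1).
h: a_k = -3, -3/2, -9/8, 9/16, -9/128, -45/256, 171/1024, -63/2048, -2601/32768, …
ICs: h(0) = -3.

f: a_k = -3, -3/2, 3/8, -3/16, 15/128, -21/256, 63/1024, -99/2048, 1287/32768, …
L₀ from L_f via x↦r, Dx↦r'^{-1}Dx.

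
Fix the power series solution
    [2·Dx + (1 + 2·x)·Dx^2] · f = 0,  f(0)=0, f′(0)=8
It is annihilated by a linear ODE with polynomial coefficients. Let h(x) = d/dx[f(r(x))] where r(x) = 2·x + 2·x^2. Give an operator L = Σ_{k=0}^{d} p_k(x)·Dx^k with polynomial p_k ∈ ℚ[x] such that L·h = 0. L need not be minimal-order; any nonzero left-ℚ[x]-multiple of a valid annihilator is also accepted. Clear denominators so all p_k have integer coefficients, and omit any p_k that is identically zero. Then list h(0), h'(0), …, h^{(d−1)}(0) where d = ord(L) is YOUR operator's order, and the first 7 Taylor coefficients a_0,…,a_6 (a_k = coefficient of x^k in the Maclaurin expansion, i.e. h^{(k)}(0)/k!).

f: a_k = 0, 8, -8, 32/3, -16, 128/5, -128/3, …
L₀ from L_f via x↦r, Dx↦r'^{-1}Dx.
h=h₀': d/dx-closure on L₀ ⇒ L.
L = 2 + (1 + 2·x)·Dx  (order 1).
h: a_k = 16, -32, 64, -128, 256, -512, 1024, …
ICs: h(0) = 16.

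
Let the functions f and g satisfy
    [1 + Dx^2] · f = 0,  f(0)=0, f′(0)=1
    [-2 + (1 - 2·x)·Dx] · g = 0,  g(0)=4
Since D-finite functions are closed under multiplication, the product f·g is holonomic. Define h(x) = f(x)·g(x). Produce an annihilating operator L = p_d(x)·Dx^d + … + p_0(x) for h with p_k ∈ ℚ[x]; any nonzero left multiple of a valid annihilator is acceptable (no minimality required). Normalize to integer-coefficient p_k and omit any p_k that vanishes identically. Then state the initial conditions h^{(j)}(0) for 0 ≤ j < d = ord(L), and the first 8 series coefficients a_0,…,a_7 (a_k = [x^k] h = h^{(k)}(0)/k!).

f: a_k = 0, 1, 0, -1/6, 0, 1/120, 0, -1/5040, …
g: a_k = 4, 8, 16, 32, 64, 128, 256, 512, …
Sym-product of L_f,L_g gives L₀ (≤ ord 2).
L = (-1 + 2·x) + 4·Dx + (-1 + 2·x)·Dx^2  (order 2).
h: a_k = 0, 4, 8, 46/3, 92/3, 1841/30, 1841/15, 309287/1260, …
ICs: h(0) = 0, h′(0) = 4.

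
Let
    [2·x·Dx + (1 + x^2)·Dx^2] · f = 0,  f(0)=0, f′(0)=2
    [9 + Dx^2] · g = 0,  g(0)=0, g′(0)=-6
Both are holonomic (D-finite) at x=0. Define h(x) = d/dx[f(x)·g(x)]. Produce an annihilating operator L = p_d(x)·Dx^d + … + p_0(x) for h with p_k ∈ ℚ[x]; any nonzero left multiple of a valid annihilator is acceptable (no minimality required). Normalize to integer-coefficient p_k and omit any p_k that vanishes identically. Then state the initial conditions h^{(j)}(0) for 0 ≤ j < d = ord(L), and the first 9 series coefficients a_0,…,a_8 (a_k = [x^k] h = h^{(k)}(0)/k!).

L = (20358 + 86886·x^2 + 157437·x^4 + 155520·x^6 + 96228·x^8 + 36450·x^10 + 6561·x^12) + (6372·x + 25596·x^3 + 39960·x^5 + 32400·x^7 + 14580·x^9 + 2916·x^11)·Dx + (3432 + 15828·x^2 + 31110·x^4 + 33588·x^6 + 22032·x^8 + 8424·x^10 + 1458·x^12)·Dx^2 + (708·x + 2844·x^3 + 4440·x^5 + 3600·x^7 + 1620·x^9 + 324·x^11)·Dx^3 + (130 + 686·x^2 + 1513·x^4 + 1812·x^6 + 1260·x^8 + 486·x^10 + 81·x^12)·Dx^4  (order 4).
h: a_k = 0, -24, 0, 88, 0, -99, 0, 78, 0, …
ICs: h(0) = 0, h′(0) = -24, h′′(0) = 0, h′′′(0) = 528.

f: a_k = 0, 2, 0, -2/3, 0, 2/5, 0, -2/7, 0, …
g: a_k = 0, -6, 0, 9, 0, -81/20, 0, 243/280, 0, …
L₀ := L_f ⊗_s L_g (sym. prod.), ord ≤ 4.
Differentiate: ansatz ord ≤ ord L₀ ⇒ L.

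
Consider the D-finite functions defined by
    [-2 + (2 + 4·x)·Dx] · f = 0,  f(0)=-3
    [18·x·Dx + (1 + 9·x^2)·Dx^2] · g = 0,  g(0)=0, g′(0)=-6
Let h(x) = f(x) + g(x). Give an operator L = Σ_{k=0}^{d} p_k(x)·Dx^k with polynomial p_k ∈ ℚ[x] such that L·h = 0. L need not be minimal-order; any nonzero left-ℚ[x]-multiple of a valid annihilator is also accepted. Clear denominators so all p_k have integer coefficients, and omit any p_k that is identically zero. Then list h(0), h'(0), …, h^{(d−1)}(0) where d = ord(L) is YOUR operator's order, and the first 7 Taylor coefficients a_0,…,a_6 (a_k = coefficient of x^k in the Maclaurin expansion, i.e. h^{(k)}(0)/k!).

L = (-18 - 90·x + 486·x^2 + 486·x^3)·Dx + (-21 - 72·x + 360·x^2 + 1944·x^3 + 1701·x^4)·Dx^2 + (-1 + 16·x + 54·x^2 + 198·x^3 + 567·x^4 + 486·x^5)·Dx^3  (order 3).
h: a_k = -3, -9, 3/2, 33/2, 15/8, -3993/40, 63/16, …
ICs: h(0) = -3, h′(0) = -9, h′′(0) = 3.

f: a_k = -3, -3, 3/2, -3/2, 15/8, -21/8, 63/16, …
g: a_k = 0, -6, 0, 18, 0, -486/5, 0, …
Weyl lclm of L_f,L_g ⇒ L₀ (ord ≤ 3).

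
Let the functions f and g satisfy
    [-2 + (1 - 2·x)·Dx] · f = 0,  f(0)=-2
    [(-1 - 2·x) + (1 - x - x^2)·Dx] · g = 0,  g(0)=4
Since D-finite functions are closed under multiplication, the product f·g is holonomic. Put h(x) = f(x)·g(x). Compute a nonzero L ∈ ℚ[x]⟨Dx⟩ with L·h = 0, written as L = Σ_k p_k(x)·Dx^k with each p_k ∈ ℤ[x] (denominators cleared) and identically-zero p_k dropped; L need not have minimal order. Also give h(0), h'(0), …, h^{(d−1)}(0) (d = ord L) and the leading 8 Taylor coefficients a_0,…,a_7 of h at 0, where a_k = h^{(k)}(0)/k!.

f: a_k = -2, -4, -8, -16, -32, -64, -128, -256, …
g: a_k = 4, 4, 8, 12, 20, 32, 52, 84, …
f·g: L₀ = L_f ⊗_s L_g, ord ≤ 1·1.
L = (-3 + 2·x + 6·x^2) + (1 - 3·x + x^2 + 2·x^3)·Dx  (order 1).
h: a_k = -8, -24, -64, -152, -344, -752, -1608, -3384, …
ICs: h(0) = -8.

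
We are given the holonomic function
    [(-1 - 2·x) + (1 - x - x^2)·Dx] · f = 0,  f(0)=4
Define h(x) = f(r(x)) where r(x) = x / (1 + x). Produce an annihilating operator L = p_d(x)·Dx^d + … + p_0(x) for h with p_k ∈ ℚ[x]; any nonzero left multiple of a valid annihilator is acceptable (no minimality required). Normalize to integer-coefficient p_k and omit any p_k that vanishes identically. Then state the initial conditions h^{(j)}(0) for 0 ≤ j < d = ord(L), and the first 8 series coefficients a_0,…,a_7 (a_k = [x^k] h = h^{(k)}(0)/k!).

L = (1 + 3·x) + (-1 - 2·x + x^3)·Dx  (order 1).
h: a_k = 4, 4, 4, 0, 4, -4, 8, -12, …
ICs: h(0) = 4.

f: a_k = 4, 4, 8, 12, 20, 32, 52, 84, …
L₀ from L_f via x↦r, Dx↦r'^{-1}Dx.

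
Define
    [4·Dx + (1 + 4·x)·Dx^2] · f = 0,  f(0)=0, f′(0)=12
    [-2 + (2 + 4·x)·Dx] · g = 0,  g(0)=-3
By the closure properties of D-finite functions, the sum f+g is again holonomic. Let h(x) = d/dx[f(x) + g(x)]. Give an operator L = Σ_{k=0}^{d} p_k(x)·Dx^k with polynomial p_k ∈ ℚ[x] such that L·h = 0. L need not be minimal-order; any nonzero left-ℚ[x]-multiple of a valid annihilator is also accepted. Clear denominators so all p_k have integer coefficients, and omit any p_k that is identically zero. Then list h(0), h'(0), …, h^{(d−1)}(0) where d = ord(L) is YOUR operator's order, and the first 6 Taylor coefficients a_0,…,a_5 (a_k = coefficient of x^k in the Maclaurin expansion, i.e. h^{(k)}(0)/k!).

f: a_k = 0, 12, -24, 64, -192, 3072/5, …
g: a_k = -3, -3, 3/2, -3/2, 15/8, -21/8, …
f+g: L₀ = lclm(L_f,L_g), ord ≤ 2+1.
h₀' ⇒ L via d/dx closure of L₀.
L = (20 + 16·x) + (29 + 104·x + 80·x^2)·Dx + (3 + 22·x + 48·x^2 + 32·x^3)·Dx^2  (order 2).
h: a_k = 9, -45, 375/2, -1521/2, 24471/8, -98115/8, …
ICs: h(0) = 9, h′(0) = -45.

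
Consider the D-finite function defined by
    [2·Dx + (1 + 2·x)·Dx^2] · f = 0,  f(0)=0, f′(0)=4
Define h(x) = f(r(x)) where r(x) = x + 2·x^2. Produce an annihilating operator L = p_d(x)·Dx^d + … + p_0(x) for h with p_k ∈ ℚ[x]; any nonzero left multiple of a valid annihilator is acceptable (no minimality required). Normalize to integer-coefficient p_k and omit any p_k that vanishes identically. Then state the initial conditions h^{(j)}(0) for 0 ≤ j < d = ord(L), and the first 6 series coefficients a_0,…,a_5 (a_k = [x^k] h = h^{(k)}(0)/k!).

L = (-2 + 8·x + 16·x^2)·Dx + (1 + 6·x + 12·x^2 + 16·x^3)·Dx^2  (order 2).
h: a_k = 0, 4, 4, -32/3, 8, 64/5, …
ICs: h(0) = 0, h′(0) = 4.

f: a_k = 0, 4, -4, 16/3, -8, 64/5, …
Change of var in L_f (x↦r) gives L₀.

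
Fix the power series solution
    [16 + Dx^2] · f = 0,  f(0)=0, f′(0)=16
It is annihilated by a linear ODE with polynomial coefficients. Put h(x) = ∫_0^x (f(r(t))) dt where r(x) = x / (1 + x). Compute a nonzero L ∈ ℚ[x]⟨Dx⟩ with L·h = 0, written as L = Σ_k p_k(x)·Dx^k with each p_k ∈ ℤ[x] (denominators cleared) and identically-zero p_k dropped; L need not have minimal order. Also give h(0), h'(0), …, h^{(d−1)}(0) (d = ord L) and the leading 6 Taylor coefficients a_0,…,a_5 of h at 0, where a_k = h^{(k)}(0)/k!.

L = 16·Dx + (2 + 6·x + 6·x^2 + 2·x^3)·Dx^2 + (1 + 4·x + 6·x^2 + 4·x^3 + x^4)·Dx^3  (order 3).
h: a_k = 0, 0, 8, -16/3, -20/3, 112/5, …
ICs: h(0) = 0, h′(0) = 0, h′′(0) = 16.

f: a_k = 0, 16, 0, -128/3, 0, 512/15, …
Substitute x→r, Dx→(1/r')Dx; clear ⇒ L₀.
∫: right-multiply L₀ by Dx.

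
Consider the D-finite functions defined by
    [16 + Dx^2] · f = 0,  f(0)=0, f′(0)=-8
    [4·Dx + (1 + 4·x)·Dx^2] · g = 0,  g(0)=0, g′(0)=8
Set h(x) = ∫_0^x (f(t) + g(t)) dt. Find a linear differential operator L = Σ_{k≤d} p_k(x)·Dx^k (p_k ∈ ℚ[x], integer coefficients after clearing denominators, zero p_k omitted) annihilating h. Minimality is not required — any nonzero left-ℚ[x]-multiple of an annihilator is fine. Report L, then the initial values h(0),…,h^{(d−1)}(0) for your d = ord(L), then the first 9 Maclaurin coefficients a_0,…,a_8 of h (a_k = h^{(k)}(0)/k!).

L = (448 + 512·x + 1024·x^2)·Dx^2 + (48 + 320·x + 768·x^2 + 1024·x^3)·Dx^3 + (28 + 32·x + 64·x^2)·Dx^4 + (3 + 20·x + 48·x^2 + 64·x^3)·Dx^5  (order 5).
h: a_k = 0, 0, 0, -16/3, 16, -128/5, 2944/45, -4096/21, 26368/45, …
ICs: h(0) = 0, h′(0) = 0, h′′(0) = 0, h′′′(0) = -32, h′′′′(0) = 384.

f: a_k = 0, -8, 0, 64/3, 0, -256/15, 0, 2048/315, 0, …
g: a_k = 0, 8, -16, 128/3, -128, 2048/5, -4096/3, 32768/7, -16384, …
f+g: L₀ = lclm(L_f,L_g), ord ≤ 2+2.
∫: right-multiply L₀ by Dx.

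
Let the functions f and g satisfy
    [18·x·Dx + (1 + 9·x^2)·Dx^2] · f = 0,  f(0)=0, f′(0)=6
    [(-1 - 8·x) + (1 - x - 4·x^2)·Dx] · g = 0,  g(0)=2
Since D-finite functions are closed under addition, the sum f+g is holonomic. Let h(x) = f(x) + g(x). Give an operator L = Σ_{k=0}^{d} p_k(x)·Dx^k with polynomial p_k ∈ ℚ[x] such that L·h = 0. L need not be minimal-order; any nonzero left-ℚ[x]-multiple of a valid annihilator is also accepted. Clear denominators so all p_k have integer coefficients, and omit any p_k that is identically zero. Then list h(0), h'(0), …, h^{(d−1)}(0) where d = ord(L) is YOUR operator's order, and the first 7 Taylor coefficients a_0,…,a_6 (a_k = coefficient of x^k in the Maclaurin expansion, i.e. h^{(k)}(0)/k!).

L = (90 - 360·x - 6462·x^2 - 14688·x^3 - 63936·x^4 - 31104·x^6)·Dx + (-36 - 294·x - 324·x^2 - 3198·x^3 - 13680·x^4 - 46080·x^5 - 3888·x^6 - 31104·x^7)·Dx^2 + (5 + 16·x + 160·x^2 - 96·x^3 + 555·x^4 - 2304·x^5 - 4896·x^6 - 1296·x^7 - 5184·x^8)·Dx^3  (order 3).
h: a_k = 2, 8, 10, 0, 58, 1136/5, 362, …
ICs: h(0) = 2, h′(0) = 8, h′′(0) = 20.

f: a_k = 0, 6, 0, -18, 0, 486/5, 0, …
g: a_k = 2, 2, 10, 18, 58, 130, 362, …
h₀=f+g: left-lcm gives L₀, ord ≤ 3.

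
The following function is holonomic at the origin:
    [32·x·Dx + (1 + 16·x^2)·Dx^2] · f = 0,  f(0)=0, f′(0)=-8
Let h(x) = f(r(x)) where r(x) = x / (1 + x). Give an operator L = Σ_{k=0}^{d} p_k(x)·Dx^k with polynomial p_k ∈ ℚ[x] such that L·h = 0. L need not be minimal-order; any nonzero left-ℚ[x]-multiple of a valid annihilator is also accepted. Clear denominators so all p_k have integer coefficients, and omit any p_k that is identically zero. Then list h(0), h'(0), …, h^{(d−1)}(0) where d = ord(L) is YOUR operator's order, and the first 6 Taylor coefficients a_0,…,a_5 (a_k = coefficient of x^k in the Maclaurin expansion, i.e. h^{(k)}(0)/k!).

L = (2 + 34·x)·Dx + (1 + 2·x + 17·x^2)·Dx^2  (order 2).
h: a_k = 0, -8, 8, 104/3, -120, -808/5, …
ICs: h(0) = 0, h′(0) = -8.

f: a_k = 0, -8, 0, 128/3, 0, -2048/5, …
f∘r: x↦r, Dx↦Dx/r' in L_f ⇒ L₀.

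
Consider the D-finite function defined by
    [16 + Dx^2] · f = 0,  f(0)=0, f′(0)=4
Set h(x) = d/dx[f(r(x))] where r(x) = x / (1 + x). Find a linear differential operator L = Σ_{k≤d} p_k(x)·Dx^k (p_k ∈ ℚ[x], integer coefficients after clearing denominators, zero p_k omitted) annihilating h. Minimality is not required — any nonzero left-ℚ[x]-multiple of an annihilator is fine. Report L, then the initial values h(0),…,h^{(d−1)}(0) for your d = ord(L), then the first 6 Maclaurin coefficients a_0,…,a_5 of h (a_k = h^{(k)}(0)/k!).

L = (22 + 12·x + 6·x^2) + (6 + 18·x + 18·x^2 + 6·x^3)·Dx + (1 + 4·x + 6·x^2 + 4·x^3 + x^4)·Dx^2  (order 2).
h: a_k = 4, -8, -20, 112, -772/3, 360, …
ICs: h(0) = 4, h′(0) = -8.

f: a_k = 0, 4, 0, -32/3, 0, 128/15, …
Change of var in L_f (x↦r) gives L₀.
Derive L from L₀ (diff closure).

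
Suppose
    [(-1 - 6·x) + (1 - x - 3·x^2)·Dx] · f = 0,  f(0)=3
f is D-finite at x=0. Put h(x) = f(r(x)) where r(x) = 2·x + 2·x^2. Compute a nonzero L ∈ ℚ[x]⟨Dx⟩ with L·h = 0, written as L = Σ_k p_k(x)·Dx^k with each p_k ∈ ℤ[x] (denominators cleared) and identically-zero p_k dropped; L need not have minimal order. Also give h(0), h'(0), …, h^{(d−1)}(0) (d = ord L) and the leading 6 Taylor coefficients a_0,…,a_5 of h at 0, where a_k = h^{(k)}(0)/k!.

L = (2 + 28·x + 72·x^2 + 48·x^3) + (-1 + 2·x + 14·x^2 + 24·x^3 + 12·x^4)·Dx  (order 1).
h: a_k = 3, 6, 54, 264, 1464, 7992, …
ICs: h(0) = 3.

f: a_k = 3, 3, 12, 21, 57, 120, …
f∘r: x↦r, Dx↦Dx/r' in L_f ⇒ L₀.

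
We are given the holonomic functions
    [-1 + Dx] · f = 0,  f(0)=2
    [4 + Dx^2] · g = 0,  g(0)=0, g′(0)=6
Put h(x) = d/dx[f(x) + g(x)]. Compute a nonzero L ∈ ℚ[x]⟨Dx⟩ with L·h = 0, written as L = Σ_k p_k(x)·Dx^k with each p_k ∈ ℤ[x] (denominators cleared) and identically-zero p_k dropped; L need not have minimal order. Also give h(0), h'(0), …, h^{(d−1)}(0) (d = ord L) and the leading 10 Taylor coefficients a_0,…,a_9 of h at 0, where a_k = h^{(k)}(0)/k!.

L = 4 - 4·Dx + Dx^2 - Dx^3  (order 3).
h: a_k = 8, 2, -11, 1/3, 49/12, 1/60, -191/360, 1/2520, 769/20160, 1/181440, …
ICs: h(0) = 8, h′(0) = 2, h′′(0) = -22.

f: a_k = 2, 2, 1, 1/3, 1/12, 1/60, 1/360, 1/2520, 1/20160, 1/181440, …
g: a_k = 0, 6, 0, -4, 0, 4/5, 0, -8/105, 0, 4/945, …
h₀=f+g: left-lcm gives L₀, ord ≤ 3.
Differentiate: ansatz ord ≤ ord L₀ ⇒ L.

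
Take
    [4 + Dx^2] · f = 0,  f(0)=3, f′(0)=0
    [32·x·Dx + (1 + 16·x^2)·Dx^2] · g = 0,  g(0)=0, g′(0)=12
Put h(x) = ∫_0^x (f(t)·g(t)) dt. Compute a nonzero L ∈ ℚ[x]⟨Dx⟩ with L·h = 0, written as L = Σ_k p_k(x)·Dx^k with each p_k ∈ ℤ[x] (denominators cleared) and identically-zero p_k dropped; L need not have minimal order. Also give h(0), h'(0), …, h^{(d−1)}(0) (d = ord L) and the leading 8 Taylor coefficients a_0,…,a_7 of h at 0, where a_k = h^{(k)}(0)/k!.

f: a_k = 3, 0, -6, 0, 2, 0, -4/15, 0, …
g: a_k = 0, 12, 0, -64, 0, 3072/5, 0, -49152/7, …
f·g: L₀ = L_f ⊗_s L_g, ord ≤ 2·2.
h=∫₀ˣh₀: take L = L₀·Dx.
L = (1360 + 60416·x^2 + 106496·x^4 + 262144·x^6 + 1048576·x^8)·Dx + (2304·x + 45056·x^3 + 196608·x^5 + 1048576·x^7)·Dx^2 + (360 + 15872·x^2 + 36864·x^4 + 131072·x^6 + 524288·x^8)·Dx^3 + (576·x + 11264·x^3 + 49152·x^5 + 262144·x^7)·Dx^4 + (5 + 192·x^2 + 2560·x^4 + 16384·x^6 + 65536·x^8)·Dx^5  (order 5).
h: a_k = 0, 0, 18, 0, -66, 0, 1876/5, 0, …
ICs: h(0) = 0, h′(0) = 0, h′′(0) = 36, h′′′(0) = 0, h′′′′(0) = -1584.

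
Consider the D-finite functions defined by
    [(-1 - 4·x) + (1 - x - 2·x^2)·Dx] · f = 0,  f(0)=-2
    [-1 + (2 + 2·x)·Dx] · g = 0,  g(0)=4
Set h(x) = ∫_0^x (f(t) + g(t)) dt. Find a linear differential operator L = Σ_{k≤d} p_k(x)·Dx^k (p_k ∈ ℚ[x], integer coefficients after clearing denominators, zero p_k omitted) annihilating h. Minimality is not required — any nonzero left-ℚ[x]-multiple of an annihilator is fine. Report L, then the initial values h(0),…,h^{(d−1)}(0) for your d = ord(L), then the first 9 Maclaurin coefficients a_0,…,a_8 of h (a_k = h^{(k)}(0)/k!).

L = (-13 - 26·x - 40·x^2)·Dx + (25 + 69·x + 144·x^2 + 100·x^3)·Dx^2 + (-2 - 20·x + 6·x^2 + 64·x^3 + 40·x^4)·Dx^3  (order 3).
h: a_k = 0, 2, 0, -13/6, -39/16, -709/160, -2681/384, -22037/1792, -87007/4096, …
ICs: h(0) = 0, h′(0) = 2, h′′(0) = 0.

f: a_k = -2, -2, -6, -10, -22, -42, -86, -170, -342, …
g: a_k = 4, 2, -1/2, 1/4, -5/32, 7/64, -21/256, 33/512, -429/8192, …
Weyl lclm of L_f,L_g ⇒ L₀ (ord ≤ 2).
Integrate: L := L₀·Dx.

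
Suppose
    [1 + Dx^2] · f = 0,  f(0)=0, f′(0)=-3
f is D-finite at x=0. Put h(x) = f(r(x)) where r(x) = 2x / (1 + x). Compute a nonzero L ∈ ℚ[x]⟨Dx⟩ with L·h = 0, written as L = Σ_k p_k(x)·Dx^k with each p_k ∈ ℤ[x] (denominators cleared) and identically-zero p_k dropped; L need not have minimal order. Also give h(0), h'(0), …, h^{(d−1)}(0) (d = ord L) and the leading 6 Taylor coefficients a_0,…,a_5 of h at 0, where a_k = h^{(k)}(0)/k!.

f: a_k = 0, -3, 0, 1/2, 0, -1/40, …
f∘r: x↦r, Dx↦Dx/r' in L_f ⇒ L₀.
L = 4 + (2 + 6·x + 6·x^2 + 2·x^3)·Dx + (1 + 4·x + 6·x^2 + 4·x^3 + x^4)·Dx^2  (order 2).
h: a_k = 0, -6, 6, -2, -6, 86/5, …
ICs: h(0) = 0, h′(0) = -6.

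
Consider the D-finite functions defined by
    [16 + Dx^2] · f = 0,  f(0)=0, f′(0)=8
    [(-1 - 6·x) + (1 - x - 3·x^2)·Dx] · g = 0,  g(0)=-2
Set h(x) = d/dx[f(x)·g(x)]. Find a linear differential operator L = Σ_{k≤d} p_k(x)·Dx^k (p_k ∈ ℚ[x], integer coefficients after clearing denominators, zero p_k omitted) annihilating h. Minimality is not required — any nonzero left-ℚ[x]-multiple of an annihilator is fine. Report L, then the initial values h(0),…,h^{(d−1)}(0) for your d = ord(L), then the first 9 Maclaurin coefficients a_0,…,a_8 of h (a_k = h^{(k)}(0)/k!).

L = (-26 - 256·x - 640·x^2 + 768·x^3 + 1152·x^4) + (-7 - 26·x + 144·x^2 + 288·x^3)·Dx + (5 - 13·x - 31·x^2 + 48·x^3 + 72·x^4)·Dx^2  (order 2).
h: a_k = -16, -32, -64, -832/3, -2512/3, -11264/5, -272432/45, -5017984/315, -13009088/315, …
ICs: h(0) = -16, h′(0) = -32.

f: a_k = 0, 8, 0, -64/3, 0, 256/15, 0, -2048/315, 0, …
g: a_k = -2, -2, -8, -14, -38, -80, -194, -434, -1016, …
L₀ := L_f ⊗_s L_g (sym. prod.), ord ≤ 2.
Derive L from L₀ (diff closure).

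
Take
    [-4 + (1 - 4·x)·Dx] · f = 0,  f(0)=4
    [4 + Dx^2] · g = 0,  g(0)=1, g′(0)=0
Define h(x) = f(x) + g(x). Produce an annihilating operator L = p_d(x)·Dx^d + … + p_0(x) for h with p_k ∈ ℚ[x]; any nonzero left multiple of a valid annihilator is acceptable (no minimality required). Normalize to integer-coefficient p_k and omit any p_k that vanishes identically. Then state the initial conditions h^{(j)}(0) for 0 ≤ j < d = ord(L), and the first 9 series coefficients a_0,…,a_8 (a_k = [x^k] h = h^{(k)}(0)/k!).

L = (400 - 128·x + 256·x^2) + (-36 + 176·x - 192·x^2 + 256·x^3)·Dx + (100 - 32·x + 64·x^2)·Dx^2 + (-9 + 44·x - 48·x^2 + 64·x^3)·Dx^3  (order 3).
h: a_k = 5, 16, 62, 256, 3074/3, 4096, 737276/45, 65536, 82575362/315, …
ICs: h(0) = 5, h′(0) = 16, h′′(0) = 124.

f: a_k = 4, 16, 64, 256, 1024, 4096, 16384, 65536, 262144, …
g: a_k = 1, 0, -2, 0, 2/3, 0, -4/45, 0, 2/315, …
L₀ := lclm(L_f,L_g); ord L₀ ≤ 1+2.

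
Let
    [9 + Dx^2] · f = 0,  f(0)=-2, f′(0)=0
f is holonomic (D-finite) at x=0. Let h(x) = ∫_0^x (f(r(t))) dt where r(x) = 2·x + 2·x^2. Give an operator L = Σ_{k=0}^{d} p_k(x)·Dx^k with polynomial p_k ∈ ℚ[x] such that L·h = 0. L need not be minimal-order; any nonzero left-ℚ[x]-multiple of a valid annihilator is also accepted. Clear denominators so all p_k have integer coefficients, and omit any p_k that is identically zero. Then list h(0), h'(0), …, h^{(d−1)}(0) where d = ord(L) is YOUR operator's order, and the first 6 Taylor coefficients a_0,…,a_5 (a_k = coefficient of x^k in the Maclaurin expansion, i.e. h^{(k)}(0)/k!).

L = (36 + 216·x + 432·x^2 + 288·x^3)·Dx - 2·Dx^2 + (1 + 2·x)·Dx^3  (order 3).
h: a_k = 0, -2, 0, 12, 18, -72/5, …
ICs: h(0) = 0, h′(0) = -2, h′′(0) = 0.

f: a_k = -2, 0, 9, 0, -27/4, 0, …
Change of var in L_f (x↦r) gives L₀.
h=∫h₀ ⇒ L = L₀·Dx.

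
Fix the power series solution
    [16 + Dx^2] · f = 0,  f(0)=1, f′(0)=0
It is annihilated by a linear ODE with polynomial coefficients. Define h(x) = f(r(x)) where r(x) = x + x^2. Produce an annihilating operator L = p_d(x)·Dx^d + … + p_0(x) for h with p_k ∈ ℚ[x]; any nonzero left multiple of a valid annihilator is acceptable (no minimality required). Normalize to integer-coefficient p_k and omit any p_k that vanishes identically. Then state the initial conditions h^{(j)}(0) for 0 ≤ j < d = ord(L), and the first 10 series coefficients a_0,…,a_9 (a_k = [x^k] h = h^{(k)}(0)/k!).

f: a_k = 1, 0, -8, 0, 32/3, 0, -256/45, 0, 512/315, 0, …
L₀ from L_f via x↦r, Dx↦r'^{-1}Dx.
L = (16 + 96·x + 192·x^2 + 128·x^3) - 2·Dx + (1 + 2·x)·Dx^2  (order 2).
h: a_k = 1, 0, -8, -16, 8/3, 128/3, 2624/45, 128/15, -23008/315, -31744/315, …
ICs: h(0) = 1, h′(0) = 0.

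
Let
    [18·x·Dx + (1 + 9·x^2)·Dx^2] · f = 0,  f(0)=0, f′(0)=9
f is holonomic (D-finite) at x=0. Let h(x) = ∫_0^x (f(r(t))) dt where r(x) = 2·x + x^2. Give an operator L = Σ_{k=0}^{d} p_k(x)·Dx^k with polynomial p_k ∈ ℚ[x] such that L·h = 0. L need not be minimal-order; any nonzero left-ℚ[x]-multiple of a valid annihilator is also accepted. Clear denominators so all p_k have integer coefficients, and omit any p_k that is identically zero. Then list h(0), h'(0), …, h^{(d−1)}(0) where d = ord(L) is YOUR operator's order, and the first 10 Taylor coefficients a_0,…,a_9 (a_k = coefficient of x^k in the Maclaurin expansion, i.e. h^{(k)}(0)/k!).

L = (-1 + 72·x + 144·x^2 + 108·x^3 + 27·x^4)·Dx^2 + (1 + x + 36·x^2 + 72·x^3 + 45·x^4 + 9·x^5)·Dx^3  (order 3).
h: a_k = 0, 0, 9, 3, -54, -324/5, 3753/5, 11637/7, -94770/7, -46008, …
ICs: h(0) = 0, h′(0) = 0, h′′(0) = 18.

f: a_k = 0, 9, 0, -27, 0, 729/5, 0, -6561/7, 0, 6561, …
f∘r: x↦r, Dx↦Dx/r' in L_f ⇒ L₀.
∫: right-multiply L₀ by Dx.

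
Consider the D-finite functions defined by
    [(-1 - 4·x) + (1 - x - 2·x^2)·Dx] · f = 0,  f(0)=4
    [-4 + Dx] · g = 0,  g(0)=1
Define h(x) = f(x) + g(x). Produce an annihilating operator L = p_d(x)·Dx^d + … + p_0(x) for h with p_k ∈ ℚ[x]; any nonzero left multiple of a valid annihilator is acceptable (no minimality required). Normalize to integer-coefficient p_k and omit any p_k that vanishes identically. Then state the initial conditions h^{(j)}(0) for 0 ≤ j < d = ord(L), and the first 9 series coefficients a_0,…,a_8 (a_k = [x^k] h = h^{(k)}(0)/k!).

L = (-8 - 192·x^2 - 128·x^3) + (-10 + 44·x + 72·x^2 - 64·x^3 - 64·x^4)·Dx + (3 - 11·x - 6·x^2 + 24·x^3 + 16·x^4)·Dx^2  (order 2).
h: a_k = 5, 8, 20, 92/3, 164/3, 1388/15, 7996/45, 108124/315, 215972/315, …
ICs: h(0) = 5, h′(0) = 8.

f: a_k = 4, 4, 12, 20, 44, 84, 172, 340, 684, …
g: a_k = 1, 4, 8, 32/3, 32/3, 128/15, 256/45, 1024/315, 512/315, …
Sum ⇒ L₀ = lclm(L_f,L_g) in ℚ(x)⟨Dx⟩.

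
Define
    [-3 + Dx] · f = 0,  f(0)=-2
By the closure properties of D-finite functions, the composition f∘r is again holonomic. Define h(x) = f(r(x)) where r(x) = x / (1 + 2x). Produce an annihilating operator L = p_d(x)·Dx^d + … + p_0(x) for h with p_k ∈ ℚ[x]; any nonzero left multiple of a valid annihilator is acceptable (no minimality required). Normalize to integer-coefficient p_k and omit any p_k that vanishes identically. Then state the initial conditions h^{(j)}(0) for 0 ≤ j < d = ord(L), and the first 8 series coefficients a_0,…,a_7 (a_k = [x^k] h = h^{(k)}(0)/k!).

L = -3 + (1 + 4·x + 4·x^2)·Dx  (order 1).
h: a_k = -2, -6, 3, 3, -51/4, 519/20, -1581/40, 12441/280, …
ICs: h(0) = -2.

f: a_k = -2, -6, -9, -9, -27/4, -81/20, -81/40, -243/280, …
f∘r: x↦r, Dx↦Dx/r' in L_f ⇒ L₀.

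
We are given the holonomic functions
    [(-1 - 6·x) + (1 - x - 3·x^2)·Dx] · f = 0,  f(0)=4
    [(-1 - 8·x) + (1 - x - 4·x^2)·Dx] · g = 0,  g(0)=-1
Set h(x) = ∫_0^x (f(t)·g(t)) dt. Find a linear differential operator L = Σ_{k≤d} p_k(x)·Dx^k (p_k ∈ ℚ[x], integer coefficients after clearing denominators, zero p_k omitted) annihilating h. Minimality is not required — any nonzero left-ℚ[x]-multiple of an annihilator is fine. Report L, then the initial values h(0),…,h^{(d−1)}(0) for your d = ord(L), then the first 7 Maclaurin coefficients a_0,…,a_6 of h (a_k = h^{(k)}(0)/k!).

f: a_k = 4, 4, 16, 28, 76, 160, 388, …
g: a_k = -1, -1, -5, -9, -29, -65, -181, …
L₀ := L_f ⊗_s L_g (sym. prod.), ord ≤ 1.
Integrate: L := L₀·Dx.
L = (-2 - 12·x + 21·x^2 + 48·x^3)·Dx + (1 - 2·x - 6·x^2 + 7·x^3 + 12·x^4)·Dx^2  (order 2).
h: a_k = 0, -4, -4, -40/3, -25, -336/5, -448/3, …
ICs: h(0) = 0, h′(0) = -4.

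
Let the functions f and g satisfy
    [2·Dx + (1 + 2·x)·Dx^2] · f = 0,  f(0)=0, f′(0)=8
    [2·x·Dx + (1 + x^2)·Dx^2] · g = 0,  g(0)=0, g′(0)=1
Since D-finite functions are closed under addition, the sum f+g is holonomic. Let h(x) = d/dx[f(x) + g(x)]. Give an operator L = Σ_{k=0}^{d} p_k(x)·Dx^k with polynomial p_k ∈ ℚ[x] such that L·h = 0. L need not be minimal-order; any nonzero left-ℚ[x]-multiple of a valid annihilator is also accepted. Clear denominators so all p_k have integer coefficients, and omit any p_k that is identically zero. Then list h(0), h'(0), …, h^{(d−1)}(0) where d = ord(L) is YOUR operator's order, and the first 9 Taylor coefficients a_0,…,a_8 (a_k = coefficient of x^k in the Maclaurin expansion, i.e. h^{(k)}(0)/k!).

L = (-2 - 12·x + 6·x^2 + 4·x^3) + (-5 - 4·x - 9·x^2 + 12·x^3 + 8·x^4)·Dx + (-1 - x + 2·x^2 + x^3 + 3·x^4 + 2·x^5)·Dx^2  (order 2).
h: a_k = 9, -16, 31, -64, 129, -256, 511, -1024, 2049, …
ICs: h(0) = 9, h′(0) = -16.

f: a_k = 0, 8, -8, 32/3, -16, 128/5, -128/3, 512/7, -128, …
g: a_k = 0, 1, 0, -1/3, 0, 1/5, 0, -1/7, 0, …
Weyl lclm of L_f,L_g ⇒ L₀ (ord ≤ 4).
Derive L from L₀ (diff closure).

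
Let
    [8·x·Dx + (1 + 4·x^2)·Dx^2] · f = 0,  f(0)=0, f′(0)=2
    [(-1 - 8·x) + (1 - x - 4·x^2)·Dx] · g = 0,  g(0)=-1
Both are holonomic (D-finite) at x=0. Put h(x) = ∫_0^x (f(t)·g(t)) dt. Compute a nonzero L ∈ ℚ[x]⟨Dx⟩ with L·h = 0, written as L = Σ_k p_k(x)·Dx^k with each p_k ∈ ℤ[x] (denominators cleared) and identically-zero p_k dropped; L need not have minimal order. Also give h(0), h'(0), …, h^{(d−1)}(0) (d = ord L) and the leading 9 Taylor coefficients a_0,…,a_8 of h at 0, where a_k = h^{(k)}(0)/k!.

L = (8 + 8·x + 96·x^2)·Dx + (2 + 8·x + 16·x^2 + 96·x^3)·Dx^2 + (-1 + x + 4·x^3 + 16·x^4)·Dx^3  (order 3).
h: a_k = 0, 0, -1, -2/3, -11/6, -46/15, -383/45, -562/35, -3133/84, …
ICs: h(0) = 0, h′(0) = 0, h′′(0) = -2.

f: a_k = 0, 2, 0, -8/3, 0, 32/5, 0, -128/7, 0, …
g: a_k = -1, -1, -5, -9, -29, -65, -181, -441, -1165, …
Sym-product of L_f,L_g gives L₀ (≤ ord 2).
h=∫₀ˣh₀: take L = L₀·Dx.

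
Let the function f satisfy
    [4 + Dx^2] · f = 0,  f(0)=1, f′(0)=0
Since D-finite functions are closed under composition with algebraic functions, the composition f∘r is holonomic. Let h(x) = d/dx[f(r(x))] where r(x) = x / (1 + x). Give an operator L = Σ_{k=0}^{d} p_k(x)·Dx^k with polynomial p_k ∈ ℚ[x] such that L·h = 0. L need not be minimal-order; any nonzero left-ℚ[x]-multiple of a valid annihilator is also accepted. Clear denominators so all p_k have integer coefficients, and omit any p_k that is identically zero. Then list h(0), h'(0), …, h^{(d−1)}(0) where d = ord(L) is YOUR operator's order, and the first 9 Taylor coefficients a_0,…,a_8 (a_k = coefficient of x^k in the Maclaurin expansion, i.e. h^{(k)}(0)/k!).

f: a_k = 1, 0, -2, 0, 2/3, 0, -4/45, 0, 2/315, …
h₀=f(r): pull back L_f along r ⇒ L₀.
h=h₀': d/dx-closure on L₀ ⇒ L.
L = (10 + 12·x + 6·x^2) + (6 + 18·x + 18·x^2 + 6·x^3)·Dx + (1 + 4·x + 6·x^2 + 4·x^3 + x^4)·Dx^2  (order 2).
h: a_k = 0, -4, 12, -64/3, 80/3, -308/15, -28/5, 18832/315, -5168/35, …
ICs: h(0) = 0, h′(0) = -4.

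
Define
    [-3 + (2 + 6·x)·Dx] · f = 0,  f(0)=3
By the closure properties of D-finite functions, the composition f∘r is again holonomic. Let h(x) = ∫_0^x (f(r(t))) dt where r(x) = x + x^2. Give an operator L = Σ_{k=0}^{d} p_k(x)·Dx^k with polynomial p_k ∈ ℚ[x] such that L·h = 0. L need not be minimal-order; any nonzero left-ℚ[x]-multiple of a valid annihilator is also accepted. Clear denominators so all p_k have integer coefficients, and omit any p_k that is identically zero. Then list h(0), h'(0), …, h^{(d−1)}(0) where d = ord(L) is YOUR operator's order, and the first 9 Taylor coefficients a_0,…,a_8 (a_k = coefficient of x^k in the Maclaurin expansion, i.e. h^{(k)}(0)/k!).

f: a_k = 3, 9/2, -27/8, 81/16, -1215/128, 5103/256, -45927/1024, 216513/2048, -8444007/32768, …
Change of var in L_f (x↦r) gives L₀.
h=∫₀ˣh₀: take L = L₀·Dx.
L = (-3 - 6·x)·Dx + (2 + 6·x + 6·x^2)·Dx^2  (order 2).
h: a_k = 0, 3, 9/4, 3/8, -27/64, 297/640, -243/512, 2997/7168, -4131/16384, …
ICs: h(0) = 0, h′(0) = 3.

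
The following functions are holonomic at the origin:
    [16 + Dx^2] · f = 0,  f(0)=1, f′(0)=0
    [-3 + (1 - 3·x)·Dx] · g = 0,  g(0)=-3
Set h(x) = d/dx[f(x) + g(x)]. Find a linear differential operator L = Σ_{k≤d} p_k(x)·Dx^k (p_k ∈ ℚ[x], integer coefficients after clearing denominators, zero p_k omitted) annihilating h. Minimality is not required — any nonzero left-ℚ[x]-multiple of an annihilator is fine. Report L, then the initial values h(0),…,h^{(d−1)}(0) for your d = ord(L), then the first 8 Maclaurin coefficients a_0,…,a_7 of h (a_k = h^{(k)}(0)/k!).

L = (5952 - 4608·x + 6912·x^2) + (-560 + 2448·x - 3456·x^2 + 3456·x^3)·Dx + (372 - 288·x + 432·x^2)·Dx^2 + (-35 + 153·x - 216·x^2 + 216·x^3)·Dx^3  (order 3).
h: a_k = -9, -70, -243, -2788/3, -3645, -197342/15, -45927, -49597064/315, …
ICs: h(0) = -9, h′(0) = -70, h′′(0) = -486.

f: a_k = 1, 0, -8, 0, 32/3, 0, -256/45, 0, …
g: a_k = -3, -9, -27, -81, -243, -729, -2187, -6561, …
Weyl lclm of L_f,L_g ⇒ L₀ (ord ≤ 3).
h=h₀': d/dx-closure on L₀ ⇒ L.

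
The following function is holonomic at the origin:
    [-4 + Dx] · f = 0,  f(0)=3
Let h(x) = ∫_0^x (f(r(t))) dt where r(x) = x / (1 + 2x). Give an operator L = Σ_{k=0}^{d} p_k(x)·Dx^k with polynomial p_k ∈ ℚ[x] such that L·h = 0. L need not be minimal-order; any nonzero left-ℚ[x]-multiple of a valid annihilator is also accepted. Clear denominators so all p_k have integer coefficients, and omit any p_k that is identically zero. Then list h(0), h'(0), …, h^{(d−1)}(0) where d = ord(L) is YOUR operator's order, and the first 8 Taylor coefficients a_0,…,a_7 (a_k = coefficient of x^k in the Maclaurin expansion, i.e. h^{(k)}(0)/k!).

f: a_k = 3, 12, 24, 32, 32, 128/5, 256/15, 1024/105, …
f∘r: x↦r, Dx↦Dx/r' in L_f ⇒ L₀.
h=∫₀ˣh₀: take L = L₀·Dx.
L = -4·Dx + (1 + 4·x + 4·x^2)·Dx^2  (order 2).
h: a_k = 0, 3, 6, 0, -4, 32/5, -32/5, 256/105, …
ICs: h(0) = 0, h′(0) = 3.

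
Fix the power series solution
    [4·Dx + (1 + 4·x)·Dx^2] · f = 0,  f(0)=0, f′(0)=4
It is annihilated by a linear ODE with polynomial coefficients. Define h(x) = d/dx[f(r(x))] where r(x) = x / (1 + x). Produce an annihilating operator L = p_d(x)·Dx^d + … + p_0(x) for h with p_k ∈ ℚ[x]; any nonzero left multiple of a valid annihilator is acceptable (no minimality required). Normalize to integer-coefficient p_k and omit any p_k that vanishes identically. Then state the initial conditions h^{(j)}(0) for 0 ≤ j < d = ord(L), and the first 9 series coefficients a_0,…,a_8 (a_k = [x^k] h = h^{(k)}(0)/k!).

f: a_k = 0, 4, -8, 64/3, -64, 1024/5, -2048/3, 16384/7, -8192, …
h₀=f(r): pull back L_f along r ⇒ L₀.
h=h₀': d/dx-closure on L₀ ⇒ L.
L = (6 + 10·x) + (1 + 6·x + 5·x^2)·Dx  (order 1).
h: a_k = 4, -24, 124, -624, 3124, -15624, 78124, -390624, 1953124, …
ICs: h(0) = 4.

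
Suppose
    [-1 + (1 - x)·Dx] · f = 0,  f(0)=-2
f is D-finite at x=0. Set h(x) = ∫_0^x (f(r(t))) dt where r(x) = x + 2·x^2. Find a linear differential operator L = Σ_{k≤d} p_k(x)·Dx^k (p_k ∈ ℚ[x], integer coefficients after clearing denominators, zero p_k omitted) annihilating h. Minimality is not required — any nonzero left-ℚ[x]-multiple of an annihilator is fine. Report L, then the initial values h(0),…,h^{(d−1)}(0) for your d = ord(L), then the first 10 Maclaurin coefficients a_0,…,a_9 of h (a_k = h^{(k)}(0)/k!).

f: a_k = -2, -2, -2, -2, -2, -2, -2, -2, -2, -2, …
Substitute x→r, Dx→(1/r')Dx; clear ⇒ L₀.
∫: right-multiply L₀ by Dx.
L = (1 + 4·x)·Dx + (-1 + x + 2·x^2)·Dx^2  (order 2).
h: a_k = 0, -2, -1, -2, -5/2, -22/5, -7, -86/7, -85/4, -38, …
ICs: h(0) = 0, h′(0) = -2.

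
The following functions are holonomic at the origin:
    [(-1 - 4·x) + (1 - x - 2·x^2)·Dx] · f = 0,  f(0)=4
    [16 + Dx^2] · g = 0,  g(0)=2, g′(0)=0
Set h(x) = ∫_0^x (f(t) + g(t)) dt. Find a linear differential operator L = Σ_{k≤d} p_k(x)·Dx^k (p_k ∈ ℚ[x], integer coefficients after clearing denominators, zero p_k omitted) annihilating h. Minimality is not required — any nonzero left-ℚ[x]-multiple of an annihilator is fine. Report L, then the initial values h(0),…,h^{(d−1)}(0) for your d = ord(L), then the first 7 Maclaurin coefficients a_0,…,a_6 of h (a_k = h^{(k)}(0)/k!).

f: a_k = 4, 4, 12, 20, 44, 84, 172, …
g: a_k = 2, 0, -16, 0, 64/3, 0, -512/45, …
h₀=f+g: left-lcm gives L₀, ord ≤ 3.
∫: right-multiply L₀ by Dx.
L = (368 + 1408·x - 256·x^2 + 512·x^3 + 2560·x^4 + 2048·x^5)·Dx + (-176 + 336·x + 384·x^2 - 1024·x^3 - 384·x^4 + 1536·x^5 + 1024·x^6)·Dx^2 + (23 + 88·x - 16·x^2 + 32·x^3 + 160·x^4 + 128·x^5)·Dx^3 + (-11 + 21·x + 24·x^2 - 64·x^3 - 24·x^4 + 96·x^5 + 64·x^6)·Dx^4  (order 4).
h: a_k = 0, 6, 2, -4/3, 5, 196/15, 14, …
ICs: h(0) = 0, h′(0) = 6, h′′(0) = 4, h′′′(0) = -8.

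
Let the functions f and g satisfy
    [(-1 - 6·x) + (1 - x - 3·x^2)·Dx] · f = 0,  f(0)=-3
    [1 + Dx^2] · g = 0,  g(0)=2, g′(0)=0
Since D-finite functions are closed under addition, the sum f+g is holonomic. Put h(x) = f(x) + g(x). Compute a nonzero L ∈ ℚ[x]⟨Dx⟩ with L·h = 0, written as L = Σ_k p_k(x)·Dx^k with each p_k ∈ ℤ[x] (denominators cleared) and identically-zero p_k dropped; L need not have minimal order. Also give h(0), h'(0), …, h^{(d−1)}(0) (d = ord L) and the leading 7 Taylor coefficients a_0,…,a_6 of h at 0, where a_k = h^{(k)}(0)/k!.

L = (43 + 292·x + 307·x^2 + 624·x^3 + 45·x^4 + 54·x^5) + (-9 - 7·x - 6·x^2 + 91·x^3 + 144·x^4 + 27·x^5 + 27·x^6)·Dx + (43 + 292·x + 307·x^2 + 624·x^3 + 45·x^4 + 54·x^5)·Dx^2 + (-9 - 7·x - 6·x^2 + 91·x^3 + 144·x^4 + 27·x^5 + 27·x^6)·Dx^3  (order 3).
h: a_k = -1, -3, -13, -21, -683/12, -120, -104761/360, …
ICs: h(0) = -1, h′(0) = -3, h′′(0) = -26.

f: a_k = -3, -3, -12, -21, -57, -120, -291, …
g: a_k = 2, 0, -1, 0, 1/12, 0, -1/360, …
L₀ := lclm(L_f,L_g); ord L₀ ≤ 1+2.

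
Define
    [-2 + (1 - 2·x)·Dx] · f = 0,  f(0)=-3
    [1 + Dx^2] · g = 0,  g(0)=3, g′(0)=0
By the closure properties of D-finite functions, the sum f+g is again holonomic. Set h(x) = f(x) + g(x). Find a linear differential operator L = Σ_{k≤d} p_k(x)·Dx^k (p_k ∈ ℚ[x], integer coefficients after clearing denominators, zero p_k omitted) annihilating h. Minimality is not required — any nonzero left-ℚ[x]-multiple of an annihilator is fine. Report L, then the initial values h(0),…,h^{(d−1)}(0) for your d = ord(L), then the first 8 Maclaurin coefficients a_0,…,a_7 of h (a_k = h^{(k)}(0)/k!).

L = (50 - 8·x + 8·x^2) + (-9 + 22·x - 12·x^2 + 8·x^3)·Dx + (50 - 8·x + 8·x^2)·Dx^2 + (-9 + 22·x - 12·x^2 + 8·x^3)·Dx^3  (order 3).
h: a_k = 0, -6, -27/2, -24, -383/8, -96, -46081/240, -384, …
ICs: h(0) = 0, h′(0) = -6, h′′(0) = -27.

f: a_k = -3, -6, -12, -24, -48, -96, -192, -384, …
g: a_k = 3, 0, -3/2, 0, 1/8, 0, -1/240, 0, …
f+g: L₀ = lclm(L_f,L_g), ord ≤ 1+2.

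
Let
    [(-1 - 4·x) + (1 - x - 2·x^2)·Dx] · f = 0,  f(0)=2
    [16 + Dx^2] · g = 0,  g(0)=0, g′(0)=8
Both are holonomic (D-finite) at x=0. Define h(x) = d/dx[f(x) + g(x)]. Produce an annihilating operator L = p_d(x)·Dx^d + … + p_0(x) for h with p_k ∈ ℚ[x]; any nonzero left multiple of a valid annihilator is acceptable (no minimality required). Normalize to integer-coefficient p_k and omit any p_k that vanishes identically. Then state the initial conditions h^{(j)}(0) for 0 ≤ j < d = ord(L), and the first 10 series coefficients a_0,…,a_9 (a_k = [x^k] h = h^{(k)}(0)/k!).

f: a_k = 2, 2, 6, 10, 22, 42, 86, 170, 342, 682, …
g: a_k = 0, 8, 0, -64/3, 0, 256/15, 0, -2048/315, 0, 4096/2835, …
Weyl lclm of L_f,L_g ⇒ L₀ (ord ≤ 3).
Derive L from L₀ (diff closure).
L = (2880 + 9600·x + 20736·x^2 + 7680·x^3 + 15360·x^4 + 18432·x^5 + 12288·x^6) + (-368 - 1040·x + 2400·x^2 + 2048·x^3 - 2560·x^4 + 1536·x^5 + 7168·x^6 + 4096·x^7)·Dx + (180 + 600·x + 1296·x^2 + 480·x^3 + 960·x^4 + 1152·x^5 + 768·x^6)·Dx^2 + (-23 - 65·x + 150·x^2 + 128·x^3 - 160·x^4 + 96·x^5 + 448·x^6 + 256·x^7)·Dx^3  (order 3).
h: a_k = 10, 12, -34, 88, 886/3, 516, 51502/45, 2736, 1937566/315, 13660, …
ICs: h(0) = 10, h′(0) = 12, h′′(0) = -68.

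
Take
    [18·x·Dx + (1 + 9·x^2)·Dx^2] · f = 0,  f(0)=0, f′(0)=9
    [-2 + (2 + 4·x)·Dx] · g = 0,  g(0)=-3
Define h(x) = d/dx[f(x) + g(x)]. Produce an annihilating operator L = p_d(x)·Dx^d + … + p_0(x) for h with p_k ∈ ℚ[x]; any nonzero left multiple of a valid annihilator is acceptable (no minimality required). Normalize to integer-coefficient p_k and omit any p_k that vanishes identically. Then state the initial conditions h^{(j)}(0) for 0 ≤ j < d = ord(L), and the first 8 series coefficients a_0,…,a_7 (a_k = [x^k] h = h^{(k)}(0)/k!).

f: a_k = 0, 9, 0, -27, 0, 729/5, 0, -6561/7, …
g: a_k = -3, -3, 3/2, -3/2, 15/8, -21/8, 63/16, -99/16, …
f+g: L₀ = lclm(L_f,L_g), ord ≤ 2+1.
h₀' ⇒ L via d/dx closure of L₀.
L = (-36 - 180·x + 972·x^2 + 972·x^3) + (-42 - 144·x + 720·x^2 + 3888·x^3 + 3402·x^4)·Dx + (-2 + 32·x + 108·x^2 + 396·x^3 + 1134·x^4 + 972·x^5)·Dx^2  (order 2).
h: a_k = 6, 3, -171/2, 15/2, 5727/8, 189/8, -105669/16, 1287/16, …
ICs: h(0) = 6, h′(0) = 3.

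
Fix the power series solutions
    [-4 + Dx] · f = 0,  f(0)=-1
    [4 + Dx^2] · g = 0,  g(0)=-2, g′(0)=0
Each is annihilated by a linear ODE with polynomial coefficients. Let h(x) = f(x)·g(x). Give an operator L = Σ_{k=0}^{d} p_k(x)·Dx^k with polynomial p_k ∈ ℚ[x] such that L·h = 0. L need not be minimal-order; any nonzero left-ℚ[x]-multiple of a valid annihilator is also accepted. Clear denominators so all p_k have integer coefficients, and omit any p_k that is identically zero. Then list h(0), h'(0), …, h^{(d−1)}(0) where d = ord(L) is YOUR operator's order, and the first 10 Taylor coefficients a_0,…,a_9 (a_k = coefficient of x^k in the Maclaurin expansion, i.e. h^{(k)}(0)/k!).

f: a_k = -1, -4, -8, -32/3, -32/3, -128/15, -256/45, -1024/315, -512/315, -2048/2835, …
g: a_k = -2, 0, 4, 0, -4/3, 0, 8/45, 0, -4/315, 0, …
f·g: L₀ = L_f ⊗_s L_g, ord ≤ 1·2.
L = 20 - 8·Dx + Dx^2  (order 2).
h: a_k = 2, 8, 12, 16/3, -28/3, -304/15, -104/5, -4448/315, -2108/315, -5744/2835, …
ICs: h(0) = 2, h′(0) = 8.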